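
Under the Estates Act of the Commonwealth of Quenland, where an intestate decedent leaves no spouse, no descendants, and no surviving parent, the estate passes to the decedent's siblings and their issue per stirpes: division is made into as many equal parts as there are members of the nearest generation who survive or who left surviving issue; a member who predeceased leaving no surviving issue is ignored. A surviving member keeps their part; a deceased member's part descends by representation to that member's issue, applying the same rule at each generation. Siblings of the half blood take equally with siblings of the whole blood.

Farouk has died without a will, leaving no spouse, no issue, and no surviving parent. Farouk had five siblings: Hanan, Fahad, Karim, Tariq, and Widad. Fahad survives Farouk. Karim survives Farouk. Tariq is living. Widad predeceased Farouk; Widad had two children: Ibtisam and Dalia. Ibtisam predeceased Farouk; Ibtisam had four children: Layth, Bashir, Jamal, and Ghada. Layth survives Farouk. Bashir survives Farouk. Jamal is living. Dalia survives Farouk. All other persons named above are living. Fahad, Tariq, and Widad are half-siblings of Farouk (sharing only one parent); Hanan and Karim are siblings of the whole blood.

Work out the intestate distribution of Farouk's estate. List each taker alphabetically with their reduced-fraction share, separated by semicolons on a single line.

Bashir 1/40; Dalia 1/10; Fahad 1/5; Ghada 1/40; Hanan 1/5; Jamal 1/40; Karim 1/5; Layth 1/40; Tariq 1/5

No spouse, descendants, or parent survives, so the estate passes to Farouk's siblings per stirpes.
Half-blood and whole-blood siblings take equally under the stated rule.
The estate is divided into 5 equal shares of 1/5 among Hanan, Fahad, Karim, Tariq, Widad.
Hanan is living and takes 1/5.
Fahad is living and takes 1/5.
Karim is living and takes 1/5.
Tariq is living and takes 1/5.
Widad predeceased; the 1/5 allotted to Widad's branch passes to Widad's issue by representation.
The 1/5 is divided into 2 equal shares of 1/10 among Ibtisam, Dalia.
Ibtisam predeceased; the 1/10 allotted to Ibtisam's branch passes to Ibtisam's issue by representation.
The 1/10 is divided into 4 equal shares of 1/40 among Layth, Bashir, Jamal, Ghada.
Layth is living and takes 1/40.
Bashir is living and takes 1/40.
Jamal is living and takes 1/40.
Ghada is living and takes 1/40.
Dalia is living and takes 1/10.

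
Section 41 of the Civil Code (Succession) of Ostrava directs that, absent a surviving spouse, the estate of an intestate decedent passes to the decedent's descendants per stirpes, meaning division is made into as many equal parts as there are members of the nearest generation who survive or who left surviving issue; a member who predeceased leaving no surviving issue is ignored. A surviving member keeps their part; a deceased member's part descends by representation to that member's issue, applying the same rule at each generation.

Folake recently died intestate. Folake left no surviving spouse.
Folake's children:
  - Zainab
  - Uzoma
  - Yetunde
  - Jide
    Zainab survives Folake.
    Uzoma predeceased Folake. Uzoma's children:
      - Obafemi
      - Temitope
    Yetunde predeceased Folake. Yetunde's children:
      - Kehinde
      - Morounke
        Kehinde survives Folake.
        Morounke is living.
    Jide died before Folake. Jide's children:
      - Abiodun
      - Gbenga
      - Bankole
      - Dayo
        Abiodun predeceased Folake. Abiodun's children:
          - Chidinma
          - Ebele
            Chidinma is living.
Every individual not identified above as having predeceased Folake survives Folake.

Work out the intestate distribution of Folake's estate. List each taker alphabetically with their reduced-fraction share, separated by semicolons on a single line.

Bankole 1/16; Chidinma 1/32; Dayo 1/16; Ebele 1/32; Gbenga 1/16; Kehinde 1/8; Morounke 1/8; Obafemi 1/8; Temitope 1/8; Zainab 1/4

There is no surviving spouse, so the entire estate passes to Folake's descendants per stirpes.
The estate is divided into 4 equal shares of 1/4 among Zainab, Uzoma, Yetunde, Jide.
Zainab is living and takes 1/4.
Uzoma predeceased; the 1/4 allotted to Uzoma's branch passes to Uzoma's issue by representation.
The 1/4 is divided into 2 equal shares of 1/8 among Obafemi, Temitope.
Obafemi is living and takes 1/8.
Temitope is living and takes 1/8.
Yetunde predeceased; the 1/4 allotted to Yetunde's branch passes to Yetunde's issue by representation.
The 1/4 is divided into 2 equal shares of 1/8 among Kehinde, Morounke.
Kehinde is living and takes 1/8.
Morounke is living and takes 1/8.
Jide predeceased; the 1/4 allotted to Jide's branch passes to Jide's issue by representation.
The 1/4 is divided into 4 equal shares of 1/16 among Abiodun, Gbenga, Bankole, Dayo.
Abiodun predeceased; the 1/16 allotted to Abiodun's branch passes to Abiodun's issue by representation.
The 1/16 is divided into 2 equal shares of 1/32 among Chidinma, Ebele.
Chidinma is living and takes 1/32.
Ebele is living and takes 1/32.
Gbenga is living and takes 1/16.
Bankole is living and takes 1/16.
Dayo is living and takes 1/16.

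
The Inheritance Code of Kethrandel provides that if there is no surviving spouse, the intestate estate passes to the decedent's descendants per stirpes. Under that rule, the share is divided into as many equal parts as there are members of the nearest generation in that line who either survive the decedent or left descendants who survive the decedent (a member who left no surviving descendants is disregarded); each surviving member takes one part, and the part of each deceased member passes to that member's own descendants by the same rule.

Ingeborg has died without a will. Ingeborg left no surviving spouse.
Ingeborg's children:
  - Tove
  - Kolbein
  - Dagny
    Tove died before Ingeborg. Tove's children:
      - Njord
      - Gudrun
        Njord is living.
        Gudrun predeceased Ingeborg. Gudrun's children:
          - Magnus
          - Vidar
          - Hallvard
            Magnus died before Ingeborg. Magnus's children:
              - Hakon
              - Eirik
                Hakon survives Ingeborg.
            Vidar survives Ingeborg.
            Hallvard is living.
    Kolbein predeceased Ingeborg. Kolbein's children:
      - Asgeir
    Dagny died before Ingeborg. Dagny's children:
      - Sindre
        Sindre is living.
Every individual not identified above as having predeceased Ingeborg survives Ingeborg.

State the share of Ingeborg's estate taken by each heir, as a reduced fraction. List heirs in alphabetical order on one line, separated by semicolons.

Asgeir 1/3; Eirik 1/36; Hakon 1/36; Hallvard 1/18; Njord 1/6; Sindre 1/3; Vidar 1/18

There is no surviving spouse, so the entire estate passes to Ingeborg's descendants per stirpes.
The estate is divided into 3 equal shares of 1/3 among Tove, Kolbein, Dagny.
Tove predeceased; the 1/3 allotted to Tove's branch passes to Tove's issue by representation.
The 1/3 is divided into 2 equal shares of 1/6 among Njord, Gudrun.
Njord is living and takes 1/6.
Gudrun predeceased; the 1/6 allotted to Gudrun's branch passes to Gudrun's issue by representation.
The 1/6 is divided into 3 equal shares of 1/18 among Magnus, Vidar, Hallvard.
Magnus predeceased; the 1/18 allotted to Magnus's branch passes to Magnus's issue by representation.
The 1/18 is divided into 2 equal shares of 1/36 among Hakon, Eirik.
Hakon is living and takes 1/36.
Eirik is living and takes 1/36.
Vidar is living and takes 1/18.
Hallvard is living and takes 1/18.
Kolbein predeceased; the 1/3 allotted to Kolbein's branch passes to Kolbein's issue by representation.
Asgeir is the sole taker at this level and receives the full 1/3.
Dagny predeceased; the 1/3 allotted to Dagny's branch passes to Dagny's issue by representation.
Sindre is the sole taker at this level and receives the full 1/3.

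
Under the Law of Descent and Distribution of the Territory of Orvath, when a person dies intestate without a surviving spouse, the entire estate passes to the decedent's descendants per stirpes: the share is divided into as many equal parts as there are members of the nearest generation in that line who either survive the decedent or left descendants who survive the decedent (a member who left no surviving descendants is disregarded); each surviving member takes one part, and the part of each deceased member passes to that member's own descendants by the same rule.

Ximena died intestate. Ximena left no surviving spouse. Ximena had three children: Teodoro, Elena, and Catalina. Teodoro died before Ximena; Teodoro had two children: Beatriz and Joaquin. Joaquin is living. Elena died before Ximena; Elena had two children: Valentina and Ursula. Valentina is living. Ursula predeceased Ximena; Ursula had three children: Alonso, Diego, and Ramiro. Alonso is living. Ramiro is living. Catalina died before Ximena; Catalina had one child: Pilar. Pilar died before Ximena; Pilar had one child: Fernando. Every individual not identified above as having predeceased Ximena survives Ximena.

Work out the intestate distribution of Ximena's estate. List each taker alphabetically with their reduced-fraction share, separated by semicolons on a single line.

Alonso 1/18; Beatriz 1/6; Diego 1/18; Fernando 1/3; Joaquin 1/6; Ramiro 1/18; Valentina 1/6

There is no surviving spouse, so the entire estate passes to Ximena's descendants per stirpes.
The estate is divided into 3 equal shares of 1/3 among Teodoro, Elena, Catalina.
Teodoro predeceased; the 1/3 allotted to Teodoro's branch passes to Teodoro's issue by representation.
The 1/3 is divided into 2 equal shares of 1/6 among Beatriz, Joaquin.
Beatriz is living and takes 1/6.
Joaquin is living and takes 1/6.
Elena predeceased; the 1/3 allotted to Elena's branch passes to Elena's issue by representation.
The 1/3 is divided into 2 equal shares of 1/6 among Valentina, Ursula.
Valentina is living and takes 1/6.
Ursula predeceased; the 1/6 allotted to Ursula's branch passes to Ursula's issue by representation.
The 1/6 is divided into 3 equal shares of 1/18 among Alonso, Diego, Ramiro.
Alonso is living and takes 1/18.
Diego is living and takes 1/18.
Ramiro is living and takes 1/18.
Catalina predeceased; the 1/3 allotted to Catalina's branch passes to Catalina's issue by representation.
Pilar's line is the sole branch at this level, so the full 1/3 passes to Pilar's issue by representation.
Fernando is the sole taker at this level and receives the full 1/3.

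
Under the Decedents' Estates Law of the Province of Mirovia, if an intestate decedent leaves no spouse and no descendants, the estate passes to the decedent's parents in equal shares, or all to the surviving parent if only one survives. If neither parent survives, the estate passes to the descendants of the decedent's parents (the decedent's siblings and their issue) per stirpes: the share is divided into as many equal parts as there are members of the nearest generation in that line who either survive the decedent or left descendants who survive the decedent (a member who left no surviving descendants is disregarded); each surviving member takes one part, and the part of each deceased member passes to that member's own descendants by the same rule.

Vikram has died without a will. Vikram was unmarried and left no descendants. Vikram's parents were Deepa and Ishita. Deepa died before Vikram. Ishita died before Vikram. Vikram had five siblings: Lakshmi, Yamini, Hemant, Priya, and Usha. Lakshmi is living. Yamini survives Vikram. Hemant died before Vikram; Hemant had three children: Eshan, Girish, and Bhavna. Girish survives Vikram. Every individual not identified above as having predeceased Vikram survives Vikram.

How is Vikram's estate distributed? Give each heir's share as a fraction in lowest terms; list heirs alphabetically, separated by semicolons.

Neither parent survives and there are no descendants, so the estate passes to Vikram's siblings and their issue per stirpes.
The estate is divided into 5 equal shares of 1/5 among Lakshmi, Yamini, Hemant, Priya, Usha.
Lakshmi is living and takes 1/5.
Yamini is living and takes 1/5.
Hemant predeceased; the 1/5 allotted to Hemant's branch passes to Hemant's issue by representation.
The 1/5 is divided into 3 equal shares of 1/15 among Eshan, Girish, Bhavna.
Eshan is living and takes 1/15.
Girish is living and takes 1/15.
Bhavna is living and takes 1/15.
Priya is living and takes 1/5.
Usha is living and takes 1/5.

Bhavna 1/15; Eshan 1/15; Girish 1/15; Lakshmi 1/5; Priya 1/5; Usha 1/5; Yamini 1/5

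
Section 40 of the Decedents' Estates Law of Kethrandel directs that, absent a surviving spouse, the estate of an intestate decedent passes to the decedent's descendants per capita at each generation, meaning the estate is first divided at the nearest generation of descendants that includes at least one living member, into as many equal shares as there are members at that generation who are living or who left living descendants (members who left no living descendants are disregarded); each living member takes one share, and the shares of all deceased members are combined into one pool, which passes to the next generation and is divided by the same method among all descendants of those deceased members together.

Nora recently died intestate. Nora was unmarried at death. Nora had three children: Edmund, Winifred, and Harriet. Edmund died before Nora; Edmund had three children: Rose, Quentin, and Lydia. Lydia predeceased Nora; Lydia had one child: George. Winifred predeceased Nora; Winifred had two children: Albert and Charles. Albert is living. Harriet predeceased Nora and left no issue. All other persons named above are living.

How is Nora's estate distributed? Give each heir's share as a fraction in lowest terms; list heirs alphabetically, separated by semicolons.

Albert 1/5; Charles 1/5; George 1/5; Quentin 1/5; Rose 1/5

There is no surviving spouse, so the entire estate passes to Nora's descendants per capita at each generation.
No one at generation 1 (Edmund, Winifred) is living; moving to the next generation.
At generation 2 (Rose, Quentin, Lydia, Albert, Charles) there are 5 shares of (1)/5 = 1/5 each.
Living: Rose, Quentin, Albert, and Charles — each takes 1/5.
Deceased: Lydia. That 1/5 share is carried to generation 3.
At generation 3 (George) there are 1 shares of (1/5)/1 = 1/5 each.
Living: George — each takes 1/5.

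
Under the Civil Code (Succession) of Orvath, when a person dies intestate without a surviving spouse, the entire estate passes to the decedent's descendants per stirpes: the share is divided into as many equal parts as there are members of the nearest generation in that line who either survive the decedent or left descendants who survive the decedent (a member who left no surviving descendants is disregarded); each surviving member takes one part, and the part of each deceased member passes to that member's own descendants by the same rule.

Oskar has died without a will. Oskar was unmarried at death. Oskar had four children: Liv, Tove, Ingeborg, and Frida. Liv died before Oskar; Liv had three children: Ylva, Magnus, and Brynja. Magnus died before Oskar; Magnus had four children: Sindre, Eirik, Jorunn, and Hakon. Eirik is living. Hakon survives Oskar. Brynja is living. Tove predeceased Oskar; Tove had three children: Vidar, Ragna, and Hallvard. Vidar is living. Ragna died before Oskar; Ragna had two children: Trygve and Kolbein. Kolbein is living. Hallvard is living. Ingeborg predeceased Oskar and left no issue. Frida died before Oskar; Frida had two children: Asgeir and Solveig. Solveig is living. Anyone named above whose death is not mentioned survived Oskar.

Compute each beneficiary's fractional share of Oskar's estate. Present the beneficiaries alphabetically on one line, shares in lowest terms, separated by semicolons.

Asgeir 1/6; Brynja 1/9; Eirik 1/36; Hakon 1/36; Hallvard 1/9; Jorunn 1/36; Kolbein 1/18; Sindre 1/36; Solveig 1/6; Trygve 1/18; Vidar 1/9; Ylva 1/9

There is no surviving spouse, so the entire estate passes to Oskar's descendants per stirpes.
Ingeborg left no surviving issue, so that branch lapses and is disregarded.
The estate is divided into 3 equal shares of 1/3 among Liv, Tove, Frida.
Liv predeceased; the 1/3 allotted to Liv's branch passes to Liv's issue by representation.
The 1/3 is divided into 3 equal shares of 1/9 among Ylva, Magnus, Brynja.
Ylva is living and takes 1/9.
Magnus predeceased; the 1/9 allotted to Magnus's branch passes to Magnus's issue by representation.
The 1/9 is divided into 4 equal shares of 1/36 among Sindre, Eirik, Jorunn, Hakon.
Sindre is living and takes 1/36.
Eirik is living and takes 1/36.
Jorunn is living and takes 1/36.
Hakon is living and takes 1/36.
Brynja is living and takes 1/9.
Tove predeceased; the 1/3 allotted to Tove's branch passes to Tove's issue by representation.
The 1/3 is divided into 3 equal shares of 1/9 among Vidar, Ragna, Hallvard.
Vidar is living and takes 1/9.
Ragna predeceased; the 1/9 allotted to Ragna's branch passes to Ragna's issue by representation.
The 1/9 is divided into 2 equal shares of 1/18 among Trygve, Kolbein.
Trygve is living and takes 1/18.
Kolbein is living and takes 1/18.
Hallvard is living and takes 1/9.
Frida predeceased; the 1/3 allotted to Frida's branch passes to Frida's issue by representation.
The 1/3 is divided into 2 equal shares of 1/6 among Asgeir, Solveig.
Asgeir is living and takes 1/6.
Solveig is living and takes 1/6.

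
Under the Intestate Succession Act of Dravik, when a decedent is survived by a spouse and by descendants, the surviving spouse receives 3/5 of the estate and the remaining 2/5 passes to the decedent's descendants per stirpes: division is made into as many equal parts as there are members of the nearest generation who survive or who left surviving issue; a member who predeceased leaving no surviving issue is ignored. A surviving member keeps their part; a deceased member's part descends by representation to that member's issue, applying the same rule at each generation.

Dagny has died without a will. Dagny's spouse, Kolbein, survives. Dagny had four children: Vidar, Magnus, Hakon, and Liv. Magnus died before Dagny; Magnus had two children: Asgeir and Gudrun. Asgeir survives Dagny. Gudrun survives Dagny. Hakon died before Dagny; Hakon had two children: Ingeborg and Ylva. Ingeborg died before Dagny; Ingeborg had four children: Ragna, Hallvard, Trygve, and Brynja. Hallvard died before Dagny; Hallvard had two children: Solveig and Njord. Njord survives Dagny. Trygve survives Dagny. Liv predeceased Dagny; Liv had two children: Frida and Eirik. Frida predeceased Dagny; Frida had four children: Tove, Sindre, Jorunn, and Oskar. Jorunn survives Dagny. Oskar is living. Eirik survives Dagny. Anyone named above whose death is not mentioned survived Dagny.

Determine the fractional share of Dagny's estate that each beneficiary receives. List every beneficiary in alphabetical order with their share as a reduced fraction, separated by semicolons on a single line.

Asgeir 1/20; Brynja 1/80; Eirik 1/20; Gudrun 1/20; Jorunn 1/80; Kolbein 3/5; Njord 1/160; Oskar 1/80; Ragna 1/80; Sindre 1/80; Solveig 1/160; Tove 1/80; Trygve 1/80; Vidar 1/10; Ylva 1/20

Kolbein, as surviving spouse, takes 3/5.
The remaining 2/5 passes to Dagny's descendants per stirpes.
The 2/5 is divided into 4 equal shares of 1/10 among Vidar, Magnus, Hakon, Liv.
Vidar is living and takes 1/10.
Magnus predeceased; the 1/10 allotted to Magnus's branch passes to Magnus's issue by representation.
The 1/10 is divided into 2 equal shares of 1/20 among Asgeir, Gudrun.
Asgeir is living and takes 1/20.
Gudrun is living and takes 1/20.
Hakon predeceased; the 1/10 allotted to Hakon's branch passes to Hakon's issue by representation.
The 1/10 is divided into 2 equal shares of 1/20 among Ingeborg, Ylva.
Ingeborg predeceased; the 1/20 allotted to Ingeborg's branch passes to Ingeborg's issue by representation.
The 1/20 is divided into 4 equal shares of 1/80 among Ragna, Hallvard, Trygve, Brynja.
Ragna is living and takes 1/80.
Hallvard predeceased; the 1/80 allotted to Hallvard's branch passes to Hallvard's issue by representation.
The 1/80 is divided into 2 equal shares of 1/160 among Solveig, Njord.
Solveig is living and takes 1/160.
Njord is living and takes 1/160.
Trygve is living and takes 1/80.
Brynja is living and takes 1/80.
Ylva is living and takes 1/20.
Liv predeceased; the 1/10 allotted to Liv's branch passes to Liv's issue by representation.
The 1/10 is divided into 2 equal shares of 1/20 among Frida, Eirik.
Frida predeceased; the 1/20 allotted to Frida's branch passes to Frida's issue by representation.
The 1/20 is divided into 4 equal shares of 1/80 among Tove, Sindre, Jorunn, Oskar.
Tove is living and takes 1/80.
Sindre is living and takes 1/80.
Jorunn is living and takes 1/80.
Oskar is living and takes 1/80.
Eirik is living and takes 1/20.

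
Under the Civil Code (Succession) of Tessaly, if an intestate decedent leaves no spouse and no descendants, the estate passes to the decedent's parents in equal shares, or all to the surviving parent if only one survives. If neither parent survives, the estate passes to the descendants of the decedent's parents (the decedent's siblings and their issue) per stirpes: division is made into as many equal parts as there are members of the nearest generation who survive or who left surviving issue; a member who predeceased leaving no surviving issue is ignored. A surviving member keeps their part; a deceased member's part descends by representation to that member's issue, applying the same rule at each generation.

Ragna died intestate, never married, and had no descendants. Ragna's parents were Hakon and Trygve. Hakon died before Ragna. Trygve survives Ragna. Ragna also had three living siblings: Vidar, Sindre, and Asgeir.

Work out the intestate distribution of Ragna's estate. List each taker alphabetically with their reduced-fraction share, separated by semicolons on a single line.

Trygve 1

Only one parent, Trygve, survives, so Trygve takes the entire estate. The siblings take nothing because a surviving parent has priority.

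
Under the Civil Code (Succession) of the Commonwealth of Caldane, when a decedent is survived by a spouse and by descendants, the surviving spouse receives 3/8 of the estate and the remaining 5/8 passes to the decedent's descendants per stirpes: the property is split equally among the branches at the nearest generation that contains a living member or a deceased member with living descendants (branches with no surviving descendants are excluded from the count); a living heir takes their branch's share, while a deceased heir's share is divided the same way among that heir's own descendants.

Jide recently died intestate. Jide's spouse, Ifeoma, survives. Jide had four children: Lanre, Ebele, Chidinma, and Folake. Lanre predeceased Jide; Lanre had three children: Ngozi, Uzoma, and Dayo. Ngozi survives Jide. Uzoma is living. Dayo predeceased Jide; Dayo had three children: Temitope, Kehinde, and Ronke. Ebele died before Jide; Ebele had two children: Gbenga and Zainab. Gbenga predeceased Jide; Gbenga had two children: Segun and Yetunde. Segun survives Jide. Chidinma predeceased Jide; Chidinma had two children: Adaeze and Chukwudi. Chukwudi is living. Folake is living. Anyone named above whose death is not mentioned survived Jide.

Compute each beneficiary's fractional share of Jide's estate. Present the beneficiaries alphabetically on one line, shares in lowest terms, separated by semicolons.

Ifeoma, as surviving spouse, takes 3/8.
The remaining 5/8 passes to Jide's descendants per stirpes.
The 5/8 is divided into 4 equal shares of 5/32 among Lanre, Ebele, Chidinma, Folake.
Lanre predeceased; the 5/32 allotted to Lanre's branch passes to Lanre's issue by representation.
The 5/32 is divided into 3 equal shares of 5/96 among Ngozi, Uzoma, Dayo.
Ngozi is living and takes 5/96.
Uzoma is living and takes 5/96.
Dayo predeceased; the 5/96 allotted to Dayo's branch passes to Dayo's issue by representation.
The 5/96 is divided into 3 equal shares of 5/288 among Temitope, Kehinde, Ronke.
Temitope is living and takes 5/288.
Kehinde is living and takes 5/288.
Ronke is living and takes 5/288.
Ebele predeceased; the 5/32 allotted to Ebele's branch passes to Ebele's issue by representation.
The 5/32 is divided into 2 equal shares of 5/64 among Gbenga, Zainab.
Gbenga predeceased; the 5/64 allotted to Gbenga's branch passes to Gbenga's issue by representation.
The 5/64 is divided into 2 equal shares of 5/128 among Segun, Yetunde.
Segun is living and takes 5/128.
Yetunde is living and takes 5/128.
Zainab is living and takes 5/64.
Chidinma predeceased; the 5/32 allotted to Chidinma's branch passes to Chidinma's issue by representation.
The 5/32 is divided into 2 equal shares of 5/64 among Adaeze, Chukwudi.
Adaeze is living and takes 5/64.
Chukwudi is living and takes 5/64.
Folake is living and takes 5/32.

Adaeze 5/64; Chukwudi 5/64; Folake 5/32; Ifeoma 3/8; Kehinde 5/288; Ngozi 5/96; Ronke 5/288; Segun 5/128; Temitope 5/288; Uzoma 5/96; Yetunde 5/128; Zainab 5/64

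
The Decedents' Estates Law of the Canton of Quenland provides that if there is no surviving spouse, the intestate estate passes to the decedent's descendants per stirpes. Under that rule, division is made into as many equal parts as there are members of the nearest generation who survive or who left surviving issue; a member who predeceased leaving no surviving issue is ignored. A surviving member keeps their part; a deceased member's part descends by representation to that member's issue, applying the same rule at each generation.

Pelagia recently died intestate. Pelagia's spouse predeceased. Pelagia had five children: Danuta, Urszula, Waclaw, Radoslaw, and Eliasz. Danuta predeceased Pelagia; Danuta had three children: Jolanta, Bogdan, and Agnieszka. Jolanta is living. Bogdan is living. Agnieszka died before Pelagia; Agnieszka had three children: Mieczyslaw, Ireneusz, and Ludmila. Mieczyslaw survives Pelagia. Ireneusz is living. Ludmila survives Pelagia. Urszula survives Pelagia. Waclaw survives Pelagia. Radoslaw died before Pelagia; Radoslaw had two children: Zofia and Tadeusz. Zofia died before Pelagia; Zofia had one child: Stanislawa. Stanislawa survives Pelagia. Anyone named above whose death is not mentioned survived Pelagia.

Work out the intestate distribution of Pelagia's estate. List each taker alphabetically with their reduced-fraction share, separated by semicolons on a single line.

Bogdan 1/15; Eliasz 1/5; Ireneusz 1/45; Jolanta 1/15; Ludmila 1/45; Mieczyslaw 1/45; Stanislawa 1/10; Tadeusz 1/10; Urszula 1/5; Waclaw 1/5

There is no surviving spouse, so the entire estate passes to Pelagia's descendants per stirpes.
The estate is divided into 5 equal shares of 1/5 among Danuta, Urszula, Waclaw, Radoslaw, Eliasz.
Danuta predeceased; the 1/5 allotted to Danuta's branch passes to Danuta's issue by representation.
The 1/5 is divided into 3 equal shares of 1/15 among Jolanta, Bogdan, Agnieszka.
Jolanta is living and takes 1/15.
Bogdan is living and takes 1/15.
Agnieszka predeceased; the 1/15 allotted to Agnieszka's branch passes to Agnieszka's issue by representation.
The 1/15 is divided into 3 equal shares of 1/45 among Mieczyslaw, Ireneusz, Ludmila.
Mieczyslaw is living and takes 1/45.
Ireneusz is living and takes 1/45.
Ludmila is living and takes 1/45.
Urszula is living and takes 1/5.
Waclaw is living and takes 1/5.
Radoslaw predeceased; the 1/5 allotted to Radoslaw's branch passes to Radoslaw's issue by representation.
The 1/5 is divided into 2 equal shares of 1/10 among Zofia, Tadeusz.
Zofia predeceased; the 1/10 allotted to Zofia's branch passes to Zofia's issue by representation.
Stanislawa is the sole taker at this level and receives the full 1/10.
Tadeusz is living and takes 1/10.
Eliasz is living and takes 1/5.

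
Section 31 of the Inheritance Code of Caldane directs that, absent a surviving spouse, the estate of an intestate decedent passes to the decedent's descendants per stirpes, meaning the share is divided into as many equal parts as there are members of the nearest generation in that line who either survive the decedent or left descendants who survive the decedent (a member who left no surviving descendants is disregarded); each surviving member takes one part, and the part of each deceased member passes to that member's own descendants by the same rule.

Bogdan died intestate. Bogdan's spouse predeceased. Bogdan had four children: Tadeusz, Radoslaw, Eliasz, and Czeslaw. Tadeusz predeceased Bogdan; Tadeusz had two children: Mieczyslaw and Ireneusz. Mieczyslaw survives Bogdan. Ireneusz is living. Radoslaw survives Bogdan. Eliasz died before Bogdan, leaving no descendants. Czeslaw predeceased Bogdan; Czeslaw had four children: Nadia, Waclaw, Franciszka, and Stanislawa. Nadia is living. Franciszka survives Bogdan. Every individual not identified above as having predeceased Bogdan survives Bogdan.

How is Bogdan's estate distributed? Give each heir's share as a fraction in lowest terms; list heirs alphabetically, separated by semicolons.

There is no surviving spouse, so the entire estate passes to Bogdan's descendants per stirpes.
Eliasz left no surviving issue, so that branch lapses and is disregarded.
The estate is divided into 3 equal shares of 1/3 among Tadeusz, Radoslaw, Czeslaw.
Tadeusz predeceased; the 1/3 allotted to Tadeusz's branch passes to Tadeusz's issue by representation.
The 1/3 is divided into 2 equal shares of 1/6 among Mieczyslaw, Ireneusz.
Mieczyslaw is living and takes 1/6.
Ireneusz is living and takes 1/6.
Radoslaw is living and takes 1/3.
Czeslaw predeceased; the 1/3 allotted to Czeslaw's branch passes to Czeslaw's issue by representation.
The 1/3 is divided into 4 equal shares of 1/12 among Nadia, Waclaw, Franciszka, Stanislawa.
Nadia is living and takes 1/12.
Waclaw is living and takes 1/12.
Franciszka is living and takes 1/12.
Stanislawa is living and takes 1/12.

Franciszka 1/12; Ireneusz 1/6; Mieczyslaw 1/6; Nadia 1/12; Radoslaw 1/3; Stanislawa 1/12; Waclaw 1/12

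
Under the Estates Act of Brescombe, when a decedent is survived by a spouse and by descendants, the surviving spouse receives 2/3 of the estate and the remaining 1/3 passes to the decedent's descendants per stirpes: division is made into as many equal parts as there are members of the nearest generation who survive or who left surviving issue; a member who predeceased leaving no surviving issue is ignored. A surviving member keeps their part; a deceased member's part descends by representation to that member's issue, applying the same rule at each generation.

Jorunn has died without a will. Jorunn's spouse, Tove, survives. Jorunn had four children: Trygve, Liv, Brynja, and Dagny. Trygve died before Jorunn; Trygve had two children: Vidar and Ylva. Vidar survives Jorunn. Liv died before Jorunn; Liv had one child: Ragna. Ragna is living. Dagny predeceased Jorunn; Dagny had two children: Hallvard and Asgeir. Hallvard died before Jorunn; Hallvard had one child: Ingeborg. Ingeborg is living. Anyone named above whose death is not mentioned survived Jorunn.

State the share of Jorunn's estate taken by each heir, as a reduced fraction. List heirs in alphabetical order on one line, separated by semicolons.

Tove, as surviving spouse, takes 2/3.
The remaining 1/3 passes to Jorunn's descendants per stirpes.
The 1/3 is divided into 4 equal shares of 1/12 among Trygve, Liv, Brynja, Dagny.
Trygve predeceased; the 1/12 allotted to Trygve's branch passes to Trygve's issue by representation.
The 1/12 is divided into 2 equal shares of 1/24 among Vidar, Ylva.
Vidar is living and takes 1/24.
Ylva is living and takes 1/24.
Liv predeceased; the 1/12 allotted to Liv's branch passes to Liv's issue by representation.
Ragna is the sole taker at this level and receives the full 1/12.
Brynja is living and takes 1/12.
Dagny predeceased; the 1/12 allotted to Dagny's branch passes to Dagny's issue by representation.
The 1/12 is divided into 2 equal shares of 1/24 among Hallvard, Asgeir.
Hallvard predeceased; the 1/24 allotted to Hallvard's branch passes to Hallvard's issue by representation.
Ingeborg is the sole taker at this level and receives the full 1/24.
Asgeir is living and takes 1/24.

Asgeir 1/24; Brynja 1/12; Ingeborg 1/24; Ragna 1/12; Tove 2/3; Vidar 1/24; Ylva 1/24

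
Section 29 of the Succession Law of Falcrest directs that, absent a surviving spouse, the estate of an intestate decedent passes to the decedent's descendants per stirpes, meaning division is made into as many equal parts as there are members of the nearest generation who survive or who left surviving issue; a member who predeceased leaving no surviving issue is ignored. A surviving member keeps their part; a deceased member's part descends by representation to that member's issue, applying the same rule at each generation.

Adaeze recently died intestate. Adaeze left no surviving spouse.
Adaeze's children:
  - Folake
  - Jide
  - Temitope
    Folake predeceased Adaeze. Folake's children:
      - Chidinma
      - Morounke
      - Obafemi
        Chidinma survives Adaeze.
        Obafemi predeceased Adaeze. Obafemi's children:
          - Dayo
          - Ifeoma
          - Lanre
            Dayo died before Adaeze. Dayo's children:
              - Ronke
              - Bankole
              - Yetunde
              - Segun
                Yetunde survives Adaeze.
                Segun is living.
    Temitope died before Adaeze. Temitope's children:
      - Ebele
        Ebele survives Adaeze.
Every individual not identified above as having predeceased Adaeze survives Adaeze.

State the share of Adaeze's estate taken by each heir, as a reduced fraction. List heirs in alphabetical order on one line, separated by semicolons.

Bankole 1/108; Chidinma 1/9; Ebele 1/3; Ifeoma 1/27; Jide 1/3; Lanre 1/27; Morounke 1/9; Ronke 1/108; Segun 1/108; Yetunde 1/108

There is no surviving spouse, so the entire estate passes to Adaeze's descendants per stirpes.
The estate is divided into 3 equal shares of 1/3 among Folake, Jide, Temitope.
Folake predeceased; the 1/3 allotted to Folake's branch passes to Folake's issue by representation.
The 1/3 is divided into 3 equal shares of 1/9 among Chidinma, Morounke, Obafemi.
Chidinma is living and takes 1/9.
Morounke is living and takes 1/9.
Obafemi predeceased; the 1/9 allotted to Obafemi's branch passes to Obafemi's issue by representation.
The 1/9 is divided into 3 equal shares of 1/27 among Dayo, Ifeoma, Lanre.
Dayo predeceased; the 1/27 allotted to Dayo's branch passes to Dayo's issue by representation.
The 1/27 is divided into 4 equal shares of 1/108 among Ronke, Bankole, Yetunde, Segun.
Ronke is living and takes 1/108.
Bankole is living and takes 1/108.
Yetunde is living and takes 1/108.
Segun is living and takes 1/108.
Ifeoma is living and takes 1/27.
Lanre is living and takes 1/27.
Jide is living and takes 1/3.
Temitope predeceased; the 1/3 allotted to Temitope's branch passes to Temitope's issue by representation.
Ebele is the sole taker at this level and receives the full 1/3.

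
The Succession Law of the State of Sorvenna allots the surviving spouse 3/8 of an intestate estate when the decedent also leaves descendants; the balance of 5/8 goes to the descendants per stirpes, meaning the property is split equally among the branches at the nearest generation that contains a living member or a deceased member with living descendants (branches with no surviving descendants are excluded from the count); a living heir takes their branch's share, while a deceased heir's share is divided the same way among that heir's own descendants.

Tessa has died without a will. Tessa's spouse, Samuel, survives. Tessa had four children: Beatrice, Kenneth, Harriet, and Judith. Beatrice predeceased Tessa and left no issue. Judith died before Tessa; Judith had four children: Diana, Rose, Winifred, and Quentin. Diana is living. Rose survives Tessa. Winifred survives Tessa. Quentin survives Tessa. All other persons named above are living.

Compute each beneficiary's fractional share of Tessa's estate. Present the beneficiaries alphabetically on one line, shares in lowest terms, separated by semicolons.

Samuel, as surviving spouse, takes 3/8.
The remaining 5/8 passes to Tessa's descendants per stirpes.
Beatrice left no surviving issue, so that branch lapses and is disregarded.
The 5/8 is divided into 3 equal shares of 5/24 among Kenneth, Harriet, Judith.
Kenneth is living and takes 5/24.
Harriet is living and takes 5/24.
Judith predeceased; the 5/24 allotted to Judith's branch passes to Judith's issue by representation.
The 5/24 is divided into 4 equal shares of 5/96 among Diana, Rose, Winifred, Quentin.
Diana is living and takes 5/96.
Rose is living and takes 5/96.
Winifred is living and takes 5/96.
Quentin is living and takes 5/96.

Diana 5/96; Harriet 5/24; Kenneth 5/24; Quentin 5/96; Rose 5/96; Samuel 3/8; Winifred 5/96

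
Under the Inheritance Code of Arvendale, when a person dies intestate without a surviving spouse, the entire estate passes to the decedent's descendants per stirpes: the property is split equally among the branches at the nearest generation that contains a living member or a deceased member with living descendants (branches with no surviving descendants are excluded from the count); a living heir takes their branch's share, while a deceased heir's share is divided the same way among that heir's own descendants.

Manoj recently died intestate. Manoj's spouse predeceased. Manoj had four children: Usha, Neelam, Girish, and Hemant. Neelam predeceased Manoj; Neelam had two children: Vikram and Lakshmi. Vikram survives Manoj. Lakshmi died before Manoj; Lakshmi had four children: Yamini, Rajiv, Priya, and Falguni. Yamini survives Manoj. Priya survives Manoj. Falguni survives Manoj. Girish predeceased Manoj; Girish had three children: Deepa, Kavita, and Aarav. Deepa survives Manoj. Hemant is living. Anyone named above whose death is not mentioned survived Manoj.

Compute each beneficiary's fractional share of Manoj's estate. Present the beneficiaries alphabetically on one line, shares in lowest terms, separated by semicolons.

Aarav 1/12; Deepa 1/12; Falguni 1/32; Hemant 1/4; Kavita 1/12; Priya 1/32; Rajiv 1/32; Usha 1/4; Vikram 1/8; Yamini 1/32

There is no surviving spouse, so the entire estate passes to Manoj's descendants per stirpes.
The estate is divided into 4 equal shares of 1/4 among Usha, Neelam, Girish, Hemant.
Usha is living and takes 1/4.
Neelam predeceased; the 1/4 allotted to Neelam's branch passes to Neelam's issue by representation.
The 1/4 is divided into 2 equal shares of 1/8 among Vikram, Lakshmi.
Vikram is living and takes 1/8.
Lakshmi predeceased; the 1/8 allotted to Lakshmi's branch passes to Lakshmi's issue by representation.
The 1/8 is divided into 4 equal shares of 1/32 among Yamini, Rajiv, Priya, Falguni.
Yamini is living and takes 1/32.
Rajiv is living and takes 1/32.
Priya is living and takes 1/32.
Falguni is living and takes 1/32.
Girish predeceased; the 1/4 allotted to Girish's branch passes to Girish's issue by representation.
The 1/4 is divided into 3 equal shares of 1/12 among Deepa, Kavita, Aarav.
Deepa is living and takes 1/12.
Kavita is living and takes 1/12.
Aarav is living and takes 1/12.
Hemant is living and takes 1/4.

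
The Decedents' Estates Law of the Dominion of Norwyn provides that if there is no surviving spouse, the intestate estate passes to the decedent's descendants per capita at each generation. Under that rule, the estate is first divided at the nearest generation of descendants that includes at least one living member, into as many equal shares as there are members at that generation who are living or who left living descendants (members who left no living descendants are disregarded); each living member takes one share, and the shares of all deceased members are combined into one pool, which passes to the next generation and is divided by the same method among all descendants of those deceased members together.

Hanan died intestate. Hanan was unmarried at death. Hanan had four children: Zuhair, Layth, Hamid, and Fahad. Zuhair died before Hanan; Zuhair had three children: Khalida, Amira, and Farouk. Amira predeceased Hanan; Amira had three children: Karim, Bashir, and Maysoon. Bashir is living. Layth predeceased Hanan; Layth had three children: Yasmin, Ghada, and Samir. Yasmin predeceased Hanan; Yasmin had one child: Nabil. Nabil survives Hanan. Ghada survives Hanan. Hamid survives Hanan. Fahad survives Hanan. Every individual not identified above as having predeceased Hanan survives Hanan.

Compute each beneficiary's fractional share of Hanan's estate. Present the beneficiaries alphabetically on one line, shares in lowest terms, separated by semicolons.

There is no surviving spouse, so the entire estate passes to Hanan's descendants per capita at each generation.
At generation 1 (Zuhair, Layth, Hamid, Fahad) there are 4 shares of (1)/4 = 1/4 each.
Living: Hamid and Fahad — each takes 1/4.
Deceased: Zuhair and Layth. Their combined 1/2 is pooled and carried to generation 2.
At generation 2 (Khalida, Amira, Farouk, Yasmin, Ghada, Samir) there are 6 shares of (1/2)/6 = 1/12 each.
Living: Khalida, Farouk, Ghada, and Samir — each takes 1/12.
Deceased: Amira and Yasmin. Their combined 1/6 is pooled and carried to generation 3.
At generation 3 (Karim, Bashir, Maysoon, Nabil) there are 4 shares of (1/6)/4 = 1/24 each.
Living: Karim, Bashir, Maysoon, and Nabil — each takes 1/24.

Bashir 1/24; Fahad 1/4; Farouk 1/12; Ghada 1/12; Hamid 1/4; Karim 1/24; Khalida 1/12; Maysoon 1/24; Nabil 1/24; Samir 1/12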